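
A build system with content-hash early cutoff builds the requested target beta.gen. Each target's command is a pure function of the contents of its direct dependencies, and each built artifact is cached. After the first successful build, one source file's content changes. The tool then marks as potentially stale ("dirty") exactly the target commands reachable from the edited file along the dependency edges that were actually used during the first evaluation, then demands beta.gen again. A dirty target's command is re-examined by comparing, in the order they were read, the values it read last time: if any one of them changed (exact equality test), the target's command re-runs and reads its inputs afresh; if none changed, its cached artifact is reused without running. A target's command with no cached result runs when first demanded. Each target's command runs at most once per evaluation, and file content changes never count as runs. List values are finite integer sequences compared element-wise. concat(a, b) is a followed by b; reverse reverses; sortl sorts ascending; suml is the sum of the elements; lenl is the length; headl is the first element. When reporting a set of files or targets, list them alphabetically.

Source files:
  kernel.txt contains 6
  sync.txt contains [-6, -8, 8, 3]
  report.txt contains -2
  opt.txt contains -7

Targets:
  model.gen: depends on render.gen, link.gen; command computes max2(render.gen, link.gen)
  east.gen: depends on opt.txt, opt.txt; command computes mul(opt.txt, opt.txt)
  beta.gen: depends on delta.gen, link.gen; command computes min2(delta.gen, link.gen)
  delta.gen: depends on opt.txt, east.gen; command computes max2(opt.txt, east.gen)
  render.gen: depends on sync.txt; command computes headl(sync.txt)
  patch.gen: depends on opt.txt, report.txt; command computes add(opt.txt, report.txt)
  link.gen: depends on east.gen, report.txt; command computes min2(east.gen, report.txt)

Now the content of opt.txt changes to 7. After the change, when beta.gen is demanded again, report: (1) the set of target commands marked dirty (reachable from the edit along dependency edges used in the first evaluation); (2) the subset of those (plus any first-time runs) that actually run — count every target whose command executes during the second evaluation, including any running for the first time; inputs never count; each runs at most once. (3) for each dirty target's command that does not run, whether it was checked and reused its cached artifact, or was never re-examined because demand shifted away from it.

Marked dirty: beta.gen, delta.gen, east.gen, link.gen.
Target commands that run: delta.gen, east.gen — 2 in total.
Checked but reused from cache: beta.gen, link.gen.
Key observation: the cutoff stops propagation at link.gen — its inputs' values are unchanged, so it reuses its cache.

First evaluation (everything demanded from the output):
  east.gen = mul(-7, -7) = 49
  delta.gen = max2(-7, 49) = 49
  link.gen = min2(49, -2) = -2
  beta.gen = min2(49, -2) = -2

Propagation after the edit:
  east.gen: runs — opt.txt -7->7; opt.txt -7->7; result 49 (same value as before).
  delta.gen: runs — opt.txt -7->7; result 49 (same value as before).
  link.gen: checked — values it read are unchanged (east.gen unchanged, report.txt unchanged); reused cached -2 without running.
  beta.gen: checked — values it read are unchanged (delta.gen unchanged, link.gen unchanged); reused cached -2 without running.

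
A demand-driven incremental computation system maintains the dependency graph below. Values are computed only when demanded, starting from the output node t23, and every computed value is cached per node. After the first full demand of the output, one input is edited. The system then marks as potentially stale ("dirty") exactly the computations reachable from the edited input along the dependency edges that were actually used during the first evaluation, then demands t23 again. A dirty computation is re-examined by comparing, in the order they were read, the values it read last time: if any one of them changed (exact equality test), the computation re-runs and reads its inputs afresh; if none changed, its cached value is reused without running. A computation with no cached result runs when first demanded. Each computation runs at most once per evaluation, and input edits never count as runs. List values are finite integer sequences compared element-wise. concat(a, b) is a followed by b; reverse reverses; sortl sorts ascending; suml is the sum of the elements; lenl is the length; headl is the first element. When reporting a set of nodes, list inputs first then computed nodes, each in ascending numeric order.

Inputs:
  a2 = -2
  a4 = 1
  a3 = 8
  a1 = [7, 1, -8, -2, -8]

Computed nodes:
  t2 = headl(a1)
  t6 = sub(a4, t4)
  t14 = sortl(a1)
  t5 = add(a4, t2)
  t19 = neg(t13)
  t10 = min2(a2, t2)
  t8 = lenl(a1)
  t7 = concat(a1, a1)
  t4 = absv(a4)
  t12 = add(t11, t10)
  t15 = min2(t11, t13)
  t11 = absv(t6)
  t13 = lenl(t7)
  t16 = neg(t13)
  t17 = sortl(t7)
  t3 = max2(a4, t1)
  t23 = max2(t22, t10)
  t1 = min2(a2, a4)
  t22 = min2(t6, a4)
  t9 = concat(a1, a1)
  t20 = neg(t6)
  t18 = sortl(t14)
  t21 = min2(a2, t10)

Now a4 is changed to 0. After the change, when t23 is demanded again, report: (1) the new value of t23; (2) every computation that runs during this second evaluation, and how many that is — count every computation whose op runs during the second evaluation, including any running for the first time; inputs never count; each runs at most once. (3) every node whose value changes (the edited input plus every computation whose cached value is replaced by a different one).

New value of t23: 0.
Computations that run: t4, t6, t22 — 3 in total.
Values that change: a4, t4.
Key observation: the cutoff stops propagation at t23 — its inputs' values are unchanged, so it reuses its cache.

First evaluation (everything demanded from the output):
  t2 = headl([7, 1, -8, -2, -8]) = 7
  t4 = absv(1) = 1
  t6 = sub(1, 1) = 0
  t10 = min2(-2, 7) = -2
  t22 = min2(0, 1) = 0
  t23 = max2(0, -2) = 0

Propagation after the edit:
  t4: runs — a4 1->0; result 0.
  t6: runs — a4 1->0; t4 1->0; result 0 (same value as before).
  t22: runs — a4 1->0; result 0 (same value as before).
  t23: checked — values it read are unchanged (t22 unchanged, t10 unchanged); reused cached 0 without running.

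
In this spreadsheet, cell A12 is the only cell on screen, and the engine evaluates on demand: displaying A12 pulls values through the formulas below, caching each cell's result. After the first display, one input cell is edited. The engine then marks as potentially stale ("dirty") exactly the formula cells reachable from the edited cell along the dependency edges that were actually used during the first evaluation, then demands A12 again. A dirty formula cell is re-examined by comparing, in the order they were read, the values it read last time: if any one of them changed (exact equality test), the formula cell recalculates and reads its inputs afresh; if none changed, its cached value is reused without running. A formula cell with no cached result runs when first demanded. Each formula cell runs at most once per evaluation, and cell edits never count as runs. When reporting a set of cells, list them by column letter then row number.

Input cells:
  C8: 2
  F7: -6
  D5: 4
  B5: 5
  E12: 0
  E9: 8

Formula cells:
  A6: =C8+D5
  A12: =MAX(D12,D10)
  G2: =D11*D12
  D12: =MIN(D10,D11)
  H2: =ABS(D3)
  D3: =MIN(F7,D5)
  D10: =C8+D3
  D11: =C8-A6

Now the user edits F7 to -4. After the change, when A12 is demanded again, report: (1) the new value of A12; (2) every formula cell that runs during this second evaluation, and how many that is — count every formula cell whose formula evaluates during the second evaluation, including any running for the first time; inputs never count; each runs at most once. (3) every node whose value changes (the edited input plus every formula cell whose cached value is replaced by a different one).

A12 now evaluates to -2.
Run set: A12, D3, D10, D12 (4 run).
Changed values: A12, D3, D10, F7.

Initial pass — values computed on the first demand:
  A6 = 2 + 4 = 6
  D3 = MIN(-6, 4) = -6
  D10 = 2 + -6 = -4
  D11 = 2 - 6 = -4
  D12 = MIN(-4, -4) = -4
  A12 = MAX(-4, -4) = -4

Second demand — change propagation:
  D3: re-runs because F7 -6->-4; new result -4.
  D10: re-runs because D3 -6->-4; new result -2.
  D12: re-runs because D10 -4->-2; new result -4 (unchanged).
  A12: re-runs because D10 -4->-2; new result -2.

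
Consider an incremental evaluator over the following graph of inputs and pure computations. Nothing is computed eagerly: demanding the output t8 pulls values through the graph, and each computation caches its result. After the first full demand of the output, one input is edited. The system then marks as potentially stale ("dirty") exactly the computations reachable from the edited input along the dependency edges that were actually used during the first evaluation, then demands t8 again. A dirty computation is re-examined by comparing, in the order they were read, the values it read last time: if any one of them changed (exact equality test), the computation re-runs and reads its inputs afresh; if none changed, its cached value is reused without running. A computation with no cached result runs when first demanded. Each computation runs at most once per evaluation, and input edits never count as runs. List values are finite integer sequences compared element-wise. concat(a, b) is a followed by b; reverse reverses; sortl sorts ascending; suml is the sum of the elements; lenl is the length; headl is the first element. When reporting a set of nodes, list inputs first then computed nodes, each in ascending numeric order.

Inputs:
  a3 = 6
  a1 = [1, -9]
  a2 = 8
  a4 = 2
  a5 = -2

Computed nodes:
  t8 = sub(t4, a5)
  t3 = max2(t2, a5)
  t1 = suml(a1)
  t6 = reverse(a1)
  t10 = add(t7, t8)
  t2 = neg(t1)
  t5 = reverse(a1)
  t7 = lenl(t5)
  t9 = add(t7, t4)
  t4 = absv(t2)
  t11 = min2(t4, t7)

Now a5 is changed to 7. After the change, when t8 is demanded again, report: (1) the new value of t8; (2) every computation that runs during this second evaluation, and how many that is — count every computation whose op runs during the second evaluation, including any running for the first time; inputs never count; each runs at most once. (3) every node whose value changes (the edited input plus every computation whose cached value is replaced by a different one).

t8 now evaluates to 1.
Run set: t8 (1 run).
Changed values: a5, t8.

Initial pass — values computed on the first demand:
  t1 = suml([1, -9]) = -8
  t2 = neg(-8) = 8
  t4 = absv(8) = 8
  t8 = sub(8, -2) = 10

Second demand — change propagation:
  t8: re-runs because a5 -2->7; new result 1.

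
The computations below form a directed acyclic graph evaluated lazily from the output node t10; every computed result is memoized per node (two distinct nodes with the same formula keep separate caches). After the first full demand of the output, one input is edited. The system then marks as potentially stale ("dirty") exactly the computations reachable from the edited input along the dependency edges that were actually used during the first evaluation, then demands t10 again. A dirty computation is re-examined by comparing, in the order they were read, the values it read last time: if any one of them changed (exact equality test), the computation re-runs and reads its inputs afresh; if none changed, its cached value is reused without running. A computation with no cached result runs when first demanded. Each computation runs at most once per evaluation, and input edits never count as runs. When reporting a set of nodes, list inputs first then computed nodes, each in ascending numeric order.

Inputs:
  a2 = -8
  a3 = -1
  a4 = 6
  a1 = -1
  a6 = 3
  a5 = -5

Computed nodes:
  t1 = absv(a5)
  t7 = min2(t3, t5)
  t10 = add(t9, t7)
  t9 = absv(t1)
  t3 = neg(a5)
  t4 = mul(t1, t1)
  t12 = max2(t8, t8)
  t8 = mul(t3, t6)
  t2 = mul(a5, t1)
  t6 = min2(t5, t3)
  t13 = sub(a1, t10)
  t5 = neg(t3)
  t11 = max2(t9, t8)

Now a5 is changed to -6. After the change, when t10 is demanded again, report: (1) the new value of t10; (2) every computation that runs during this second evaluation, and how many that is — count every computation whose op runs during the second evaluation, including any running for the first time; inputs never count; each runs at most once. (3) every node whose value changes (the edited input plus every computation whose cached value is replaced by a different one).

Demanding t10 again yields 0.
6 computations run: t1, t3, t5, t7, t9, t10.
The nodes whose values change: a5, t1, t3, t5, t7, t9.

First demand of the output computes:
  t1 = absv(-5) = 5
  t3 = neg(-5) = 5
  t5 = neg(5) = -5
  t7 = min2(5, -5) = -5
  t9 = absv(5) = 5
  t10 = add(5, -5) = 0

After the edit, cleaning proceeds:
  t1: a read changed (a5 -5->-6) — executes, giving 6.
  t3: a read changed (a5 -5->-6) — executes, giving 6.
  t5: a read changed (t3 5->6) — executes, giving -6.
  t7: a read changed (t3 5->6; t5 -5->-6) — executes, giving -6.
  t9: a read changed (t1 5->6) — executes, giving 6.
  t10: a read changed (t9 5->6; t7 -5->-6) — executes, giving 0 — identical to its old value.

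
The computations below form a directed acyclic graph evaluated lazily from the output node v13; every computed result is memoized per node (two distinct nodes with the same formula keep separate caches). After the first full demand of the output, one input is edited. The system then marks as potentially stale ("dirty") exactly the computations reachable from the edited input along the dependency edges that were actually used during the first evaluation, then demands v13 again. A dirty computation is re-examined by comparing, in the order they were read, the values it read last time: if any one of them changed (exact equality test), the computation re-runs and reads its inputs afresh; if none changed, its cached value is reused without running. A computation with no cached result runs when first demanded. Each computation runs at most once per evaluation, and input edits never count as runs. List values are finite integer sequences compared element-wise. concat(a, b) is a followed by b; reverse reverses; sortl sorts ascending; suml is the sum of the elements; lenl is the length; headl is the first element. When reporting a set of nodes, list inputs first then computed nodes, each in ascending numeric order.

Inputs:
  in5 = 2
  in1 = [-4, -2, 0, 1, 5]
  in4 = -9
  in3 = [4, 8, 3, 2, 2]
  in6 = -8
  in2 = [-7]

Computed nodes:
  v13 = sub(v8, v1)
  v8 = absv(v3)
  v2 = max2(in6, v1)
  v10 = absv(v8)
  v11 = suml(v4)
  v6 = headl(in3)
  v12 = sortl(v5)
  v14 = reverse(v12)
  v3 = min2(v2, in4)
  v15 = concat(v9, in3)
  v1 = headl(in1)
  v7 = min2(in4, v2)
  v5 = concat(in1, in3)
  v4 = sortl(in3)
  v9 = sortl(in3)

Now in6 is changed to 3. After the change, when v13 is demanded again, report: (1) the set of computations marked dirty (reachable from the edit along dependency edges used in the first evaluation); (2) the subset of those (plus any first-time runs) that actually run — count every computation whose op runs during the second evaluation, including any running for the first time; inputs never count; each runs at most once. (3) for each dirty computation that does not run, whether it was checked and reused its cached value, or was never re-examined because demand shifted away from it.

First demand of the output computes:
  v1 = headl([-4, -2, 0, 1, 5]) = -4
  v2 = max2(-8, -4) = -4
  v3 = min2(-4, -9) = -9
  v8 = absv(-9) = 9
  v13 = sub(9, -4) = 13

After the edit, cleaning proceeds:
  v2: a read changed (in6 -8->3) — executes, giving 3.
  v3: a read changed (v2 -4->3) — executes, giving -9 — identical to its old value.
  v8: dirty, but its reads are unchanged (v3 unchanged); cached 9 stands.
  v13: dirty, but its reads are unchanged (v8 unchanged, v1 unchanged); cached 13 stands.

Note the absorption at v3: it re-runs yet its value is the same, leaving the output's value untouched.

The edit dirties: v2, v3, v8, v13.
2 computations run: v2, v3.
Cache hits after checking: v8, v13.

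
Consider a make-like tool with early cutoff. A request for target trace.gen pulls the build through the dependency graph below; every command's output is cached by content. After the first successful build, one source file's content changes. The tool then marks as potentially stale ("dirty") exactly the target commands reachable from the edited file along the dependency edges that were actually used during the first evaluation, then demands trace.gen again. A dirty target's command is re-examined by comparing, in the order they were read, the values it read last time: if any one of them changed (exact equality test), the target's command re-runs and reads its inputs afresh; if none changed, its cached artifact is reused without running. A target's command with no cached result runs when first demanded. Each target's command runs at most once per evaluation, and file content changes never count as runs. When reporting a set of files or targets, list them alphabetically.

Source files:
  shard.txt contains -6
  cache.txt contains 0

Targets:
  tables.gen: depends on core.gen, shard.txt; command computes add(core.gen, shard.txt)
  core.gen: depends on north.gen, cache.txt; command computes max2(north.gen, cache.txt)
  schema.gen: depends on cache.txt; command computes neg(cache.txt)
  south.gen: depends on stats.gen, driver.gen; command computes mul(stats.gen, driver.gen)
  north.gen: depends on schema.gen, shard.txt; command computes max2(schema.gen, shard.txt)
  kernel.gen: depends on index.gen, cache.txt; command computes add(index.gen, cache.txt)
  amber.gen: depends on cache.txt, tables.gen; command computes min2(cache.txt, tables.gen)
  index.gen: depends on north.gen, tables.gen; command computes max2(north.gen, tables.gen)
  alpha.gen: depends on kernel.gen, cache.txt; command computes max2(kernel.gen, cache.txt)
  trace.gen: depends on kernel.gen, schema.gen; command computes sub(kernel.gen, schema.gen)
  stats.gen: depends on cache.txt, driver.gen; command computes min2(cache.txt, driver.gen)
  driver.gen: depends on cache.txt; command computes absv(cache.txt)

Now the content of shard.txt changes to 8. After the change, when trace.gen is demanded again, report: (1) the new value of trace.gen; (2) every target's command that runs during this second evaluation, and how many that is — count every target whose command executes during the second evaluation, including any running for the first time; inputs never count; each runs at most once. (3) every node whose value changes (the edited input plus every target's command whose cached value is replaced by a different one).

Demanding trace.gen again yields 16.
6 target commands run: core.gen, index.gen, kernel.gen, north.gen, tables.gen, trace.gen.
The nodes whose values change: core.gen, index.gen, kernel.gen, north.gen, shard.txt, tables.gen, trace.gen.

First demand of the output computes:
  schema.gen = neg(0) = 0
  north.gen = max2(0, -6) = 0
  core.gen = max2(0, 0) = 0
  tables.gen = add(0, -6) = -6
  index.gen = max2(0, -6) = 0
  kernel.gen = add(0, 0) = 0
  trace.gen = sub(0, 0) = 0

After the edit, cleaning proceeds:
  north.gen: a read changed (shard.txt -6->8) — executes, giving 8.
  core.gen: a read changed (north.gen 0->8) — executes, giving 8.
  tables.gen: a read changed (core.gen 0->8; shard.txt -6->8) — executes, giving 16.
  index.gen: a read changed (north.gen 0->8; tables.gen -6->16) — executes, giving 16.
  kernel.gen: a read changed (index.gen 0->16) — executes, giving 16.
  trace.gen: a read changed (kernel.gen 0->16) — executes, giving 16.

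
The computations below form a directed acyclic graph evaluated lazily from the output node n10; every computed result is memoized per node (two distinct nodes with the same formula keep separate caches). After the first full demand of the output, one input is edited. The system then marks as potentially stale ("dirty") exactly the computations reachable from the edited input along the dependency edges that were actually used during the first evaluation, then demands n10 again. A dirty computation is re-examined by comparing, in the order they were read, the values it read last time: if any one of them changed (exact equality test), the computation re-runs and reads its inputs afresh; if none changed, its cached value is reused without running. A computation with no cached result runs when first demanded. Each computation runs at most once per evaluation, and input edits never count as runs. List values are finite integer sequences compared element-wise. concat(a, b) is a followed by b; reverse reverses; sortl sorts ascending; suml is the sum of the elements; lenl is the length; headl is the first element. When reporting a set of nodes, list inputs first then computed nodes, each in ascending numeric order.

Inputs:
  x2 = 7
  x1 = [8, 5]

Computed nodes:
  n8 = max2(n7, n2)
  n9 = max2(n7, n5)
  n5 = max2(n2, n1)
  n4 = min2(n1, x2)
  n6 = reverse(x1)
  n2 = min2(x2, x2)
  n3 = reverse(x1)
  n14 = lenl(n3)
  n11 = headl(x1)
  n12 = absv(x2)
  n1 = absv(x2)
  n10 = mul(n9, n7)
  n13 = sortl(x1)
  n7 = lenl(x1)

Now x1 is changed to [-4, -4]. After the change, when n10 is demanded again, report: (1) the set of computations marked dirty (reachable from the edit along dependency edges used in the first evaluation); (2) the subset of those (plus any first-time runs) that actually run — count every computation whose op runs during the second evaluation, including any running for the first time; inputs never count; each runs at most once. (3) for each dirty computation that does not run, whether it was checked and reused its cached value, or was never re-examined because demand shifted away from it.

First demand of the output computes:
  n1 = absv(7) = 7
  n2 = min2(7, 7) = 7
  n5 = max2(7, 7) = 7
  n7 = lenl([8, 5]) = 2
  n9 = max2(2, 7) = 7
  n10 = mul(7, 2) = 14

After the edit, cleaning proceeds:
  n7: a read changed (x1 [8, 5]->[-4, -4]) — executes, giving 2 — identical to its old value.
  n9: dirty, but its reads are unchanged (n7 unchanged, n5 unchanged); cached 7 stands.
  n10: dirty, but its reads are unchanged (n9 unchanged, n7 unchanged); cached 14 stands.

Note the absorption at n7: it re-runs yet its value is the same, leaving the output's value untouched.

The edit dirties: n7, n9, n10.
1 computations run: n7.
Cache hits after checking: n9, n10.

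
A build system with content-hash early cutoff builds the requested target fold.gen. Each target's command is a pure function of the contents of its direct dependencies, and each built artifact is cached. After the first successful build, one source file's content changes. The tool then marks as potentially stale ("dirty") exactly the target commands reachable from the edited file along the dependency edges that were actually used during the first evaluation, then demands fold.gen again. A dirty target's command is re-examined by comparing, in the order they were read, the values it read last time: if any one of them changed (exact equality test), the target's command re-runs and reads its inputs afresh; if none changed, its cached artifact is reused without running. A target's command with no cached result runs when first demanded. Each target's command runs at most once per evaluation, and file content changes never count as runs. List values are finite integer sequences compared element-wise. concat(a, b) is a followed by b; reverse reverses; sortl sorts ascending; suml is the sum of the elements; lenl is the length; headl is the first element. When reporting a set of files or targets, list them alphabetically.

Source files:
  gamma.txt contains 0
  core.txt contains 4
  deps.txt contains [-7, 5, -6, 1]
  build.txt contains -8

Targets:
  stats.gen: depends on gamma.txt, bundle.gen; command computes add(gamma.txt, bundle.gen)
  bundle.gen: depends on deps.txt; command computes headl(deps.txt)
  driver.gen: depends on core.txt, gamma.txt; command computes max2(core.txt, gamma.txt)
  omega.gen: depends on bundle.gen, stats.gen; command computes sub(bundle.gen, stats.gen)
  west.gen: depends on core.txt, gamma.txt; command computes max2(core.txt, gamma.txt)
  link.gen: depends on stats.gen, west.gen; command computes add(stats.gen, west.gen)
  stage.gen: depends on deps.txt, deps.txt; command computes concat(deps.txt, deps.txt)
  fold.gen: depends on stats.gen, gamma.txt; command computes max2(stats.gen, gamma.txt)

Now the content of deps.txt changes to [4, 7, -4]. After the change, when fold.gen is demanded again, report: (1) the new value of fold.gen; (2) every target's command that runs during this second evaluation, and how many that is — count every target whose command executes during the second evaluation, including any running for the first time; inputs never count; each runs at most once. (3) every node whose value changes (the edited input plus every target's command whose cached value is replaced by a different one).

New value of fold.gen: 4.
Target commands that run: bundle.gen, fold.gen, stats.gen — 3 in total.
Values that change: bundle.gen, deps.txt, fold.gen, stats.gen.

First evaluation (everything demanded from the output):
  bundle.gen = headl([-7, 5, -6, 1]) = -7
  stats.gen = add(0, -7) = -7
  fold.gen = max2(-7, 0) = 0

Propagation after the edit:
  bundle.gen: runs — deps.txt [-7, 5, -6, 1]->[4, 7, -4]; result 4.
  stats.gen: runs — bundle.gen -7->4; result 4.
  fold.gen: runs — stats.gen -7->4; result 4.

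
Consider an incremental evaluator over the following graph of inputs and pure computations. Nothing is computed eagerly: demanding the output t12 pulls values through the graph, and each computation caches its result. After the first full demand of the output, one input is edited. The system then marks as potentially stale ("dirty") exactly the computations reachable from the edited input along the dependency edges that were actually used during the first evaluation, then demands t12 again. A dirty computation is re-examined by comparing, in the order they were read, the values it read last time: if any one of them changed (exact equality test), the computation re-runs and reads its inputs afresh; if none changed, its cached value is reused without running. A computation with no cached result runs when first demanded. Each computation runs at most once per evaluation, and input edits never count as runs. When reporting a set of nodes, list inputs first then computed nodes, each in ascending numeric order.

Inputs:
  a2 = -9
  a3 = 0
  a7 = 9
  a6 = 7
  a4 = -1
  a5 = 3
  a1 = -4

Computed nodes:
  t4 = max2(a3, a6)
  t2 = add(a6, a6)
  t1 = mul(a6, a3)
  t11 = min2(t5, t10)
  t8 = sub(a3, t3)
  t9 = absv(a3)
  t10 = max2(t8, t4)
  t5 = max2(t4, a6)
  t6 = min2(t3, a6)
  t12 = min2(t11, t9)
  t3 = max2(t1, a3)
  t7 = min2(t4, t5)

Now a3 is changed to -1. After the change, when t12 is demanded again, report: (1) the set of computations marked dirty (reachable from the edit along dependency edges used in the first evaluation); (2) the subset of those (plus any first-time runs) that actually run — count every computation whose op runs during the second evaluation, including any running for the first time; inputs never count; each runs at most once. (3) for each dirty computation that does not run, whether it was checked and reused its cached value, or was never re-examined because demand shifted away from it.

Dirty set: t1, t3, t4, t5, t8, t9, t10, t11, t12.
Run set: t1, t3, t4, t8, t9, t12 (6 run).
Re-examined without running (cache reused): t5, t10, t11.
The important point: at t5 every value read last time is unchanged, so the dirty flag clears without a run.

Initial pass — values computed on the first demand:
  t1 = mul(7, 0) = 0
  t3 = max2(0, 0) = 0
  t4 = max2(0, 7) = 7
  t5 = max2(7, 7) = 7
  t8 = sub(0, 0) = 0
  t9 = absv(0) = 0
  t10 = max2(0, 7) = 7
  t11 = min2(7, 7) = 7
  t12 = min2(7, 0) = 0

Second demand — change propagation:
  t1: re-runs because a3 0->-1; new result -7.
  t3: re-runs because t1 0->-7; a3 0->-1; new result -1.
  t4: re-runs because a3 0->-1; new result 7 (unchanged).
  t5: re-examined; everything it read last time is the same (t4 unchanged, a6 unchanged) — cache 7 kept, no run.
  t8: re-runs because a3 0->-1; t3 0->-1; new result 0 (unchanged).
  t9: re-runs because a3 0->-1; new result 1.
  t10: re-examined; everything it read last time is the same (t8 unchanged, t4 unchanged) — cache 7 kept, no run.
  t11: re-examined; everything it read last time is the same (t5 unchanged, t10 unchanged) — cache 7 kept, no run.
  t12: re-runs because t9 0->1; new result 1.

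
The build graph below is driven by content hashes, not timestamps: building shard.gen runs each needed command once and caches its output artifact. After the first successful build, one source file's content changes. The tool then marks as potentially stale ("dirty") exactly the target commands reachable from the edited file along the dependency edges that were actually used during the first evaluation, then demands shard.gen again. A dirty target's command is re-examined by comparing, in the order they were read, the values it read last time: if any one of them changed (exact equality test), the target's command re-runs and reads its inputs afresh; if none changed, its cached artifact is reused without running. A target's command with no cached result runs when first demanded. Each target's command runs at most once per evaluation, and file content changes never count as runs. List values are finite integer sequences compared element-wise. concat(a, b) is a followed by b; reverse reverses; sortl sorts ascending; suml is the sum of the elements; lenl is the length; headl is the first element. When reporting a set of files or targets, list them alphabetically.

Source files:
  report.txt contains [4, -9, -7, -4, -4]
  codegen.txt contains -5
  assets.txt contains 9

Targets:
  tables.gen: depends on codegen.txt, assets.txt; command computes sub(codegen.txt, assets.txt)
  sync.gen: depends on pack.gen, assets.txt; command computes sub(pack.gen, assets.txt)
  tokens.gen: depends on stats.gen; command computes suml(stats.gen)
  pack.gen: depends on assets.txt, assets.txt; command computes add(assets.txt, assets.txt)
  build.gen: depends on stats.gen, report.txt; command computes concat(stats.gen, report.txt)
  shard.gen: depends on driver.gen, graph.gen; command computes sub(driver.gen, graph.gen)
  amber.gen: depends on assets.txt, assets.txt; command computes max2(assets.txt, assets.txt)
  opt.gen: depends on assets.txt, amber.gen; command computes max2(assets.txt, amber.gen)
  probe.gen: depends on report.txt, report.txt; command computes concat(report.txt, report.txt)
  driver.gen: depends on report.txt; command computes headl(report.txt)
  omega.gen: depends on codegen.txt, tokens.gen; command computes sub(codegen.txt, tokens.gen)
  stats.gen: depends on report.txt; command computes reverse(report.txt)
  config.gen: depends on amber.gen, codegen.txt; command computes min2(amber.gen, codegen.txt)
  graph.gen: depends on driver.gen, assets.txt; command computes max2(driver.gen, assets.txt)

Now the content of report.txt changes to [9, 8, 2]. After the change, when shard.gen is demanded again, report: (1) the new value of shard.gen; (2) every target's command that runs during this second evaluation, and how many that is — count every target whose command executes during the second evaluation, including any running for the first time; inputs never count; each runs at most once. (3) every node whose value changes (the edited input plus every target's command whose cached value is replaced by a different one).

shard.gen now evaluates to 0.
Run set: driver.gen, graph.gen, shard.gen (3 run).
Changed values: driver.gen, report.txt, shard.gen.

Initial pass — values computed on the first demand:
  driver.gen = headl([4, -9, -7, -4, -4]) = 4
  graph.gen = max2(4, 9) = 9
  shard.gen = sub(4, 9) = -5

Second demand — change propagation:
  driver.gen: re-runs because report.txt [4, -9, -7, -4, -4]->[9, 8, 2]; new result 9.
  graph.gen: re-runs because driver.gen 4->9; new result 9 (unchanged).
  shard.gen: re-runs because driver.gen 4->9; new result 0.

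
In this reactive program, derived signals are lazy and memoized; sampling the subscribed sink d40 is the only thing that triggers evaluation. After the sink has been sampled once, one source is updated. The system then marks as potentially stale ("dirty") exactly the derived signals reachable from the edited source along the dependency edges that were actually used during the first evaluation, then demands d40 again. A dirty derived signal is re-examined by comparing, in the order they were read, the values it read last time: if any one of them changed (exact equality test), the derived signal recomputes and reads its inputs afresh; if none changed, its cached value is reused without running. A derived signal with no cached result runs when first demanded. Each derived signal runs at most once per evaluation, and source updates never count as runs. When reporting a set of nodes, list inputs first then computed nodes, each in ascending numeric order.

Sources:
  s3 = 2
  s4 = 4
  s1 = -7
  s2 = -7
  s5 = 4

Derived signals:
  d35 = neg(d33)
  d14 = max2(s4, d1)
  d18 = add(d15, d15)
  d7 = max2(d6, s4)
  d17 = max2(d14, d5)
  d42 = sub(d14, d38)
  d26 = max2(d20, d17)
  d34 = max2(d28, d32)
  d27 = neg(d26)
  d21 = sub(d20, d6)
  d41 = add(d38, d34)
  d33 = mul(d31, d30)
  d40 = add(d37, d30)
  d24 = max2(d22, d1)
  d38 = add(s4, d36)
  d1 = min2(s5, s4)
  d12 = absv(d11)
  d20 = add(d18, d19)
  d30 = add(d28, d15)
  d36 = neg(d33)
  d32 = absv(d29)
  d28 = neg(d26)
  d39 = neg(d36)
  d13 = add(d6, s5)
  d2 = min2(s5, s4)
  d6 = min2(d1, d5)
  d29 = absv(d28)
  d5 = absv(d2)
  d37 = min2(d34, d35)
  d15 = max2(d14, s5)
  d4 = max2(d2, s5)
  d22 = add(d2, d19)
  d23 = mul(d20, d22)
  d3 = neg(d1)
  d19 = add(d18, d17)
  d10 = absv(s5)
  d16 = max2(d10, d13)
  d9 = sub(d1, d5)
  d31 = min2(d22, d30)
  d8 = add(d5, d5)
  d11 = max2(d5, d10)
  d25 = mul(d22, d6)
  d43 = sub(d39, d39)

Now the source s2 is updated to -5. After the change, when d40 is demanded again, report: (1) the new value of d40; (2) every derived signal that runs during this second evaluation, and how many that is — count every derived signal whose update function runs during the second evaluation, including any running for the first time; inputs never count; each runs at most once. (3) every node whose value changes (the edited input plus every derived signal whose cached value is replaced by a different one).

Demanding d40 again yields -272.
0 derived signals run: none.
The nodes whose values change: s2.
Note the shortcut — nothing in the graph depends on s2 at all, so no recomputation happens.

First demand of the output computes:
  d1 = min2(4, 4) = 4
  d2 = min2(4, 4) = 4
  d5 = absv(4) = 4
  d14 = max2(4, 4) = 4
  d15 = max2(4, 4) = 4
  d17 = max2(4, 4) = 4
  d18 = add(4, 4) = 8
  d19 = add(8, 4) = 12
  d20 = add(8, 12) = 20
  d22 = add(4, 12) = 16
  d26 = max2(20, 4) = 20
  d28 = neg(20) = -20
  d29 = absv(-20) = 20
  d30 = add(-20, 4) = -16
  d31 = min2(16, -16) = -16
  d32 = absv(20) = 20
  d33 = mul(-16, -16) = 256
  d34 = max2(-20, 20) = 20
  d35 = neg(256) = -256
  d37 = min2(20, -256) = -256
  d40 = add(-256, -16) = -272

After the edit, cleaning proceeds:
  no node depends on s2 at all; the second demand re-runs nothing.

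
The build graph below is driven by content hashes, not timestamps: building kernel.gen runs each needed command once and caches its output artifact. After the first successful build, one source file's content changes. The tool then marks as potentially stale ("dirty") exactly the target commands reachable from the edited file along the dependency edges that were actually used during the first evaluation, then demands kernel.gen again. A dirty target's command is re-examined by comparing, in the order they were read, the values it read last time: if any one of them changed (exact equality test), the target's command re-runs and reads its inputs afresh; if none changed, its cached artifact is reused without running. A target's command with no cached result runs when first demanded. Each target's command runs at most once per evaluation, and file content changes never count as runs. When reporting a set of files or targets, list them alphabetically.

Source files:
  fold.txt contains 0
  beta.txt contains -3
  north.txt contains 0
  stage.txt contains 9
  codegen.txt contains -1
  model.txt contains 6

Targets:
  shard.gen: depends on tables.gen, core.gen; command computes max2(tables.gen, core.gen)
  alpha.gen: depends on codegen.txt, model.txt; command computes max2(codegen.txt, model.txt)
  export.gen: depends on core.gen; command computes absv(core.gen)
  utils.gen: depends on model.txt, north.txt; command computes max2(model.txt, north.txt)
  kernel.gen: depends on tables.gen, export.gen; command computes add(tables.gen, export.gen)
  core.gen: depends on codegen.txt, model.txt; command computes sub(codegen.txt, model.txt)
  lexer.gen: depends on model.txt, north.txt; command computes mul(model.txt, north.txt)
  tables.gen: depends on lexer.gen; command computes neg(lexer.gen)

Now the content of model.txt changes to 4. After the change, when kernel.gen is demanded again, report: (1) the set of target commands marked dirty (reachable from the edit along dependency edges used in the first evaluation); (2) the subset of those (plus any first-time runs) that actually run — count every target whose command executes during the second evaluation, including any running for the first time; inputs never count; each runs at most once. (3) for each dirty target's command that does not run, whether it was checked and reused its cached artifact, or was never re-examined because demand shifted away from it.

Initial pass — values computed on the first demand:
  core.gen = sub(-1, 6) = -7
  export.gen = absv(-7) = 7
  lexer.gen = mul(6, 0) = 0
  tables.gen = neg(0) = 0
  kernel.gen = add(0, 7) = 7

Second demand — change propagation:
  core.gen: re-runs because model.txt 6->4; new result -5.
  export.gen: re-runs because core.gen -7->-5; new result 5.
  lexer.gen: re-runs because model.txt 6->4; new result 0 (unchanged).
  tables.gen: re-examined; everything it read last time is the same (lexer.gen unchanged) — cache 0 kept, no run.
  kernel.gen: re-runs because export.gen 7->5; new result 5.

The important point: at tables.gen every value read last time is unchanged, so the dirty flag clears without a run.

Dirty set: core.gen, export.gen, kernel.gen, lexer.gen, tables.gen.
Run set: core.gen, export.gen, kernel.gen, lexer.gen (4 run).
Re-examined without running (cache reused): tables.gen.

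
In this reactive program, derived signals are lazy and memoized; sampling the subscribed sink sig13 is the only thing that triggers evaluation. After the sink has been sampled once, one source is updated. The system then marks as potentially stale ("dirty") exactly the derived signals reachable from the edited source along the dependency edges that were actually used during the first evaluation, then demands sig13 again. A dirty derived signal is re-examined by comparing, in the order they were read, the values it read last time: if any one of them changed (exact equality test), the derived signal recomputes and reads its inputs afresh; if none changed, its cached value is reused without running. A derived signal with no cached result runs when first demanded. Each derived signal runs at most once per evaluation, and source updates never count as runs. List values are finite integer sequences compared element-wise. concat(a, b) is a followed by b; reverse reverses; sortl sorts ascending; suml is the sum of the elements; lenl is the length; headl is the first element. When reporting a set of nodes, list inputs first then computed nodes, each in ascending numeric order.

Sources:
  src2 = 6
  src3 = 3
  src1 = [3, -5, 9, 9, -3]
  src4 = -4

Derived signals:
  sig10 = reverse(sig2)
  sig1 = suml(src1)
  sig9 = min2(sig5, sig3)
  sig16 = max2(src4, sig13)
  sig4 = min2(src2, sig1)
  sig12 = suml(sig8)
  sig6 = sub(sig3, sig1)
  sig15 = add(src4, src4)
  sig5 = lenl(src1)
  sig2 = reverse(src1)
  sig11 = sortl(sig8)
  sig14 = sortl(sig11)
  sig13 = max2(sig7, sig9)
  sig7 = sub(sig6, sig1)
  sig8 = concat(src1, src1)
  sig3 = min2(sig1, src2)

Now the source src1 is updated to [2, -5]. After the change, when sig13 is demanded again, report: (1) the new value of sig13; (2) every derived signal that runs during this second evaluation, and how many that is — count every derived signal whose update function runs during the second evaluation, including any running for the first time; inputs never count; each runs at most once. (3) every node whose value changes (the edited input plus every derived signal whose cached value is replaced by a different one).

First demand of the output computes:
  sig1 = suml([3, -5, 9, 9, -3]) = 13
  sig3 = min2(13, 6) = 6
  sig5 = lenl([3, -5, 9, 9, -3]) = 5
  sig6 = sub(6, 13) = -7
  sig7 = sub(-7, 13) = -20
  sig9 = min2(5, 6) = 5
  sig13 = max2(-20, 5) = 5

After the edit, cleaning proceeds:
  sig1: a read changed (src1 [3, -5, 9, 9, -3]->[2, -5]) — executes, giving -3.
  sig3: a read changed (sig1 13->-3) — executes, giving -3.
  sig5: a read changed (src1 [3, -5, 9, 9, -3]->[2, -5]) — executes, giving 2.
  sig6: a read changed (sig3 6->-3; sig1 13->-3) — executes, giving 0.
  sig7: a read changed (sig6 -7->0; sig1 13->-3) — executes, giving 3.
  sig9: a read changed (sig5 5->2; sig3 6->-3) — executes, giving -3.
  sig13: a read changed (sig7 -20->3; sig9 5->-3) — executes, giving 3.

Demanding sig13 again yields 3.
7 derived signals run: sig1, sig3, sig5, sig6, sig7, sig9, sig13.
The nodes whose values change: src1, sig1, sig3, sig5, sig6, sig7, sig9, sig13.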